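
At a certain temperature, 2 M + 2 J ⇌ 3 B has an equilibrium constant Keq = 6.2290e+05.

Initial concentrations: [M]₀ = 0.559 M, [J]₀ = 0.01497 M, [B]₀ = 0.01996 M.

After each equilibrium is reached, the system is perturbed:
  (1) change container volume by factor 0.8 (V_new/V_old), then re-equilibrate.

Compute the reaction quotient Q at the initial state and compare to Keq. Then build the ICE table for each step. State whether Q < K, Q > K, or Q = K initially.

Q₀ = 0.1136; Q < K (proceeds forward)

Q₀ = 0.1136 vs Keq = 6.2290e+05 ⇒ Q<K, forward
Step 1:
                   M          J          B
  Initial      0.559    0.01497    0.01996
  Change    -0.01495   -0.01495    0.02242
  Equil       0.5441 2.0322e-05    0.04238
  solve Keq expr → x = 0.007475; check Q = 6.2290e+05
Then change container volume by factor 0.8 (V_new/V_old).
Step 2:
                   M          J          B
  Initial     0.6801 2.5402e-05    0.05298
  Change  -2.6791e-06 -2.6791e-06 4.0187e-06
  Equil       0.6801 2.2723e-05    0.05298
  solve Keq expr → x = 1.3396e-06; check Q = 6.2290e+05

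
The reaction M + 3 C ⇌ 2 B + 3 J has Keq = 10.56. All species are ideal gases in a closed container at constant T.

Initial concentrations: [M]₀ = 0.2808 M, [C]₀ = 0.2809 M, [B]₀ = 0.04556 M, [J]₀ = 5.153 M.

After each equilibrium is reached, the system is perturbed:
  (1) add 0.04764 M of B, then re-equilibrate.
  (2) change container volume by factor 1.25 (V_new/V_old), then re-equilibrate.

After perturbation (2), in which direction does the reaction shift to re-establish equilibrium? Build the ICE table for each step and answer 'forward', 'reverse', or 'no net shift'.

Direction: forward

Q₀ = 45.63 vs Keq = 10.56 ⇒ Q>K, reverse
Step 1:
                  M         C         B         J
  Initial    0.2808    0.2809   0.04556     5.153
  Change   0.009739   0.02922  -0.01948  -0.02922
  Equil      0.2905    0.3101   0.02608     5.124
  solve Keq expr → x = -0.009739; check Q = 10.56
Then add 0.04764 M of B.
Step 2:
                  M         C         B         J
  Initial    0.2905    0.3101   0.07372     5.124
  Change    0.01918   0.05755  -0.03837  -0.05755
  Equil      0.3097    0.3677   0.03536     5.066
  solve Keq expr → x = -0.01918; check Q = 10.56
Then change container volume by factor 1.25 (V_new/V_old).
Step 3:
                  M         C         B         J
  Initial    0.2478    0.2941   0.02829     4.053
  Change  -0.001294 -0.003883  0.002589  0.003883
  Equil      0.2465    0.2902   0.03087     4.057
  solve Keq expr → x = 0.001294; check Q = 10.56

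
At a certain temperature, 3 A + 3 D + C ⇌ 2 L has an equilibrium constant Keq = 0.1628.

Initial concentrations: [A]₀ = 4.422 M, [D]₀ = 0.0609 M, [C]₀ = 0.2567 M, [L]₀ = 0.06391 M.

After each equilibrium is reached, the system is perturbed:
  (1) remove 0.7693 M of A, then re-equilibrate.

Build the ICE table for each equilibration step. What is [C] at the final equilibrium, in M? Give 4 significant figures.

[C]_eq = 0.2676 M

Q₀ = 0.8147 vs Keq = 0.1628 ⇒ Q>K, reverse
Step 1:
                  A         D         C         L
  I           4.422    0.0609    0.2567   0.06391
  C         0.02385   0.02385  0.007951   -0.0159
  E           4.446   0.08475    0.2647   0.04801
  solve Keq expr → x = -0.007951; check Q = 0.1628
Then remove 0.7693 M of A.
Step 2:
                  A         D         C         L
  I           3.677   0.08475    0.2647   0.04801
  C         0.00872   0.00872  0.002907 -0.005814
  E           3.685   0.09347    0.2676    0.0422
  solve Keq expr → x = -0.002907; check Q = 0.1628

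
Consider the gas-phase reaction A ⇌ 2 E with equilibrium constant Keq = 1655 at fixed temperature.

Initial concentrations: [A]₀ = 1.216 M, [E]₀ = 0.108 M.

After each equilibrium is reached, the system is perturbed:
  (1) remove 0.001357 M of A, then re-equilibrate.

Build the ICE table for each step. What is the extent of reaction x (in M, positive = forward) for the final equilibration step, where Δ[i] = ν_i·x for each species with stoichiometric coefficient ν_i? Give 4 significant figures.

Q₀ = 0.009592 vs Keq = 1655 ⇒ Q<K, forward
Step 1:
                   A          E
  I            1.216      0.108
  C           -1.212      2.424
  E         0.003874      2.532
  solve Keq expr → x = 1.212; check Q = 1655
Then remove 0.001357 M of A.
Step 2:
                   A          E
  I         0.002517      2.532
  C         0.001349  -0.002697
  E         0.003866       2.53
  solve Keq expr → x = -0.001349; check Q = 1655

x = -0.001349 M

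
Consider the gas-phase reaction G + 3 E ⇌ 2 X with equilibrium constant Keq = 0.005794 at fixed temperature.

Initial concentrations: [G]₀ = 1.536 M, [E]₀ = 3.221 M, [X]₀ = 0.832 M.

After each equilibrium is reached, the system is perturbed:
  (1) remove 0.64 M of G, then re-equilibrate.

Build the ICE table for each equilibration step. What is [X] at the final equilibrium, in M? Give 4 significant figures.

[X]_eq = 0.5426 M

Q₀ = 0.01349 vs Keq = 0.005794 ⇒ Q>K, reverse
Step 1:
                   G          E          X
  init         1.536      3.221      0.832
  Δ          0.09627     0.2888    -0.1925
  eq           1.632       3.51     0.6395
  solve Keq expr → x = -0.09627; check Q = 0.005794
Then remove 0.64 M of G.
Step 2:
                   G          E          X
  init        0.9923       3.51     0.6395
  Δ          0.04842     0.1453   -0.09684
  eq           1.041      3.655     0.5426
  solve Keq expr → x = -0.04842; check Q = 0.005794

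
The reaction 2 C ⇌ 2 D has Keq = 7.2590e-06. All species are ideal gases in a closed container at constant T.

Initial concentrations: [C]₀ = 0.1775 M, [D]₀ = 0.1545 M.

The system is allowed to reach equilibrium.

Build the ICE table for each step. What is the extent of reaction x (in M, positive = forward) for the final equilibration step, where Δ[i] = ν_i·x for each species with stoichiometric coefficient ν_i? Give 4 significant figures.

Q₀ = 0.7576 vs Keq = 7.2590e-06 ⇒ Q>K, reverse
Step 1:
                    C           D
  I            0.1775      0.1545
  C            0.1536     -0.1536
  E            0.3311  8.9209e-04
  solve Keq expr → x = -0.0768; check Q = 7.2590e-06

x = -0.0768 M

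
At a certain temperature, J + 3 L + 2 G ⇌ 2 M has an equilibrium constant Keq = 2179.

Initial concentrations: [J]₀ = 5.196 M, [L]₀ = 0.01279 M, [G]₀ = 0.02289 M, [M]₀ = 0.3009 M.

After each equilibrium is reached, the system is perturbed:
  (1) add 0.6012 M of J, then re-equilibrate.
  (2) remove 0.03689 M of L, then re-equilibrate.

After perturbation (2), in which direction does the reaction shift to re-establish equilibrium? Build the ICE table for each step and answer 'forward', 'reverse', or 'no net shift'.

Direction: reverse

Q₀ = 1.5895e+07 vs Keq = 2179 ⇒ Q>K, reverse
Step 1:
                  J         L         G         M
  I           5.196   0.01279   0.02289    0.3009
  C         0.02757   0.08272   0.05515  -0.05515
  E           5.224   0.09551   0.07804    0.2458
  solve Keq expr → x = -0.02757; check Q = 2179
Then add 0.6012 M of J.
Step 2:
                  J         L         G         M
  I           5.825   0.09551   0.07804    0.2458
  C       -6.6696e-04 -0.002001 -0.001334  0.001334
  E           5.824   0.09351    0.0767    0.2471
  solve Keq expr → x = 6.6696e-04; check Q = 2179
Then remove 0.03689 M of L.
Step 3:
                  J         L         G         M
  I           5.824   0.05662    0.0767    0.2471
  C          0.0076    0.0228    0.0152   -0.0152
  E           5.832   0.07942    0.0919    0.2319
  solve Keq expr → x = -0.0076; check Q = 2179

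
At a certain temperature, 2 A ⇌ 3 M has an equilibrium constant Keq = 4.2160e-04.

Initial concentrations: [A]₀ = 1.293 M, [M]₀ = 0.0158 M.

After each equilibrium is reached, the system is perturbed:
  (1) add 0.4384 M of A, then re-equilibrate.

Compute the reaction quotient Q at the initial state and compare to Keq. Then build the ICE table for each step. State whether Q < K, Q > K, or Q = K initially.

Q₀ = 2.3593e-06; Q < K (proceeds forward)

Q₀ = 2.3593e-06 vs Keq = 4.2160e-04 ⇒ Q<K, forward
Step 1:
                   A          M
  Initial      1.293     0.0158
  Change    -0.04734    0.07101
  Equil        1.246    0.08681
  solve Keq expr → x = 0.02367; check Q = 4.2160e-04
Then add 0.4384 M of A.
Step 2:
                   A          M
  Initial      1.684    0.08681
  Change    -0.01253     0.0188
  Equil        1.672     0.1056
  solve Keq expr → x = 0.006267; check Q = 4.2160e-04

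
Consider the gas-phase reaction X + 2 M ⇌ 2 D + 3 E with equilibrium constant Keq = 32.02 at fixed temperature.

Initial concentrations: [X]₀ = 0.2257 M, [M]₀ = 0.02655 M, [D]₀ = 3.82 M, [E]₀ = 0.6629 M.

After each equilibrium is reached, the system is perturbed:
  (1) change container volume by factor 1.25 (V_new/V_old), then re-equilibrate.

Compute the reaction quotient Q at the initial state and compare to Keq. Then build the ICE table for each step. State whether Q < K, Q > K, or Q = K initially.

Q₀ = 2.6718e+04; Q > K (proceeds reverse)

Q₀ = 2.6718e+04 vs Keq = 32.02 ⇒ Q>K, reverse
Step 1:
                   X          M          D          E
  init        0.2257    0.02655       3.82     0.6629
  Δ           0.1034     0.2067    -0.2067    -0.3101
  eq          0.3291     0.2333      3.613     0.3528
  solve Keq expr → x = -0.1034; check Q = 32.02
Then change container volume by factor 1.25 (V_new/V_old).
Step 2:
                   X          M          D          E
  init        0.2632     0.1866      2.891     0.2823
  Δ        -0.007661   -0.01532    0.01532    0.02298
  eq          0.2556     0.1713      2.906     0.3052
  solve Keq expr → x = 0.007661; check Q = 32.02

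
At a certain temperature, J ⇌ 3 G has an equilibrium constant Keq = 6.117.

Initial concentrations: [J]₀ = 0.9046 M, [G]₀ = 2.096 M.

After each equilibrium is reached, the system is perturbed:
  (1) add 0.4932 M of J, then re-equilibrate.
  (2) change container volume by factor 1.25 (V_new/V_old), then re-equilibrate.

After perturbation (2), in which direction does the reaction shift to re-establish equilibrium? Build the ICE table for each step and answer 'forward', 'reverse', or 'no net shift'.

Direction: forward

Q₀ = 10.18 vs Keq = 6.117 ⇒ Q>K, reverse
Step 1:
                    J           G
  Initial      0.9046       2.096
  Change      0.09012     -0.2704
  Equil        0.9947       1.826
  solve Keq expr → x = -0.09012; check Q = 6.117
Then add 0.4932 M of J.
Step 2:
                    J           G
  Initial       1.488       1.826
  Change     -0.07545      0.2263
  Equil         1.412       2.052
  solve Keq expr → x = 0.07545; check Q = 6.117
Then change container volume by factor 1.25 (V_new/V_old).
Step 3:
                    J           G
  Initial        1.13       1.642
  Change     -0.07366       0.221
  Equil         1.056       1.863
  solve Keq expr → x = 0.07366; check Q = 6.117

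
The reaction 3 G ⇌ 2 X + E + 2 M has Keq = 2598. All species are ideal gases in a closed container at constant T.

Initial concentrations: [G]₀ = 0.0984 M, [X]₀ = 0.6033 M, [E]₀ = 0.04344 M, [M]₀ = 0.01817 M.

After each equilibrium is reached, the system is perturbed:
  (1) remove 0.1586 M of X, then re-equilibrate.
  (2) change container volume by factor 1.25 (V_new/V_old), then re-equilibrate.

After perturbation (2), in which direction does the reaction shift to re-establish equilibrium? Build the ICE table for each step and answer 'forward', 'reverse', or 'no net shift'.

Q₀ = 0.005479 vs Keq = 2598 ⇒ Q<K, forward
Step 1:
                   G          X          E          M
  init        0.0984     0.6033    0.04344    0.01817
  Δ         -0.09403    0.06269    0.03134    0.06269
  eq         0.00437      0.666    0.07478    0.08086
  solve Keq expr → x = 0.03134; check Q = 2598
Then remove 0.1586 M of X.
Step 2:
                   G          X          E          M
  init       0.00437     0.5074    0.07478    0.08086
  Δ       -7.0458e-04 4.6972e-04 2.3486e-04 4.6972e-04
  eq        0.003666     0.5079    0.07502    0.08133
  solve Keq expr → x = 2.3486e-04; check Q = 2598
Then change container volume by factor 1.25 (V_new/V_old).
Step 3:
                   G          X          E          M
  init      0.002933     0.4063    0.06001    0.06506
  Δ       -3.9558e-04 2.6372e-04 1.3186e-04 2.6372e-04
  eq        0.002537     0.4065    0.06015    0.06532
  solve Keq expr → x = 1.3186e-04; check Q = 2598

Direction: forward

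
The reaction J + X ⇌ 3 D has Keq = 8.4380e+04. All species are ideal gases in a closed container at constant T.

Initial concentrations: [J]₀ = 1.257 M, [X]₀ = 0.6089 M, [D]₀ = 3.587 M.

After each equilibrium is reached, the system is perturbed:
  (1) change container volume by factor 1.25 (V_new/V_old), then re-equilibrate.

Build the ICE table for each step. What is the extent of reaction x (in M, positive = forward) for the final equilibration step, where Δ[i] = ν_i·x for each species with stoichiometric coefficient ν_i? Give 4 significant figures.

x = 4.5660e-04 M

Q₀ = 60.3 vs Keq = 8.4380e+04 ⇒ Q<K, forward
Step 1:
                   J          X          D
  I            1.257     0.6089      3.587
  C           -0.606     -0.606      1.818
  E            0.651   0.002875      5.405
  solve Keq expr → x = 0.606; check Q = 8.4380e+04
Then change container volume by factor 1.25 (V_new/V_old).
Step 2:
                   J          X          D
  I           0.5208     0.0023      4.324
  C       -4.5660e-04 -4.5660e-04    0.00137
  E           0.5203   0.001843      4.325
  solve Keq expr → x = 4.5660e-04; check Q = 8.4380e+04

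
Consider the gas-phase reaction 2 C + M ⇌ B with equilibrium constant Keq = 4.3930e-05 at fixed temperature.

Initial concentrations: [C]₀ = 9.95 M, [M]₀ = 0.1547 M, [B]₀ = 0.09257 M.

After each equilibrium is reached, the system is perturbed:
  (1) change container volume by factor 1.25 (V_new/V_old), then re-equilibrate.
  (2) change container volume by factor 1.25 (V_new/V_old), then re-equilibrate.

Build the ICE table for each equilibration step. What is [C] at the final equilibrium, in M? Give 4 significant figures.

Q₀ = 0.006044 vs Keq = 4.3930e-05 ⇒ Q>K, reverse
Step 1:
                  C         M         B
  init         9.95    0.1547   0.09257
  Δ          0.1829   0.09146  -0.09146
  eq          10.13    0.2462   0.00111
  solve Keq expr → x = -0.09146; check Q = 4.3930e-05
Then change container volume by factor 1.25 (V_new/V_old).
Step 2:
                  C         M         B
  init        8.106    0.1969 8.8825e-04
  Δ       6.3752e-04 3.1876e-04 -3.1876e-04
  eq          8.107    0.1972 5.6949e-04
  solve Keq expr → x = -3.1876e-04; check Q = 4.3930e-05
Then change container volume by factor 1.25 (V_new/V_old).
Step 3:
                  C         M         B
  init        6.486    0.1578 4.5559e-04
  Δ       3.2736e-04 1.6368e-04 -1.6368e-04
  eq          6.486     0.158 2.9191e-04
  solve Keq expr → x = -1.6368e-04; check Q = 4.3930e-05

[C]_eq = 6.486 M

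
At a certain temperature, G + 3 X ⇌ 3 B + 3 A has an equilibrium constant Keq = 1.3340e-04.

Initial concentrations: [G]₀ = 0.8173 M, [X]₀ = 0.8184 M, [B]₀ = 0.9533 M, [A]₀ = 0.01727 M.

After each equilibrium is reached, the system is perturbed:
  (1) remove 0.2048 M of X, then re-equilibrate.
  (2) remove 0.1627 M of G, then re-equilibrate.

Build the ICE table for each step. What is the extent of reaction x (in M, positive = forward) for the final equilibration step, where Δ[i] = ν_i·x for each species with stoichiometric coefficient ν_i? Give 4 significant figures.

x = -6.5759e-04 M

Q₀ = 9.9606e-06 vs Keq = 1.3340e-04 ⇒ Q<K, forward
Step 1:
                   G          X          B          A
  init        0.8173     0.8184     0.9533    0.01727
  Δ        -0.007218   -0.02166    0.02166    0.02166
  eq          0.8101     0.7967      0.975    0.03893
  solve Keq expr → x = 0.007218; check Q = 1.3340e-04
Then remove 0.2048 M of X.
Step 2:
                   G          X          B          A
  init        0.8101     0.5919      0.975    0.03893
  Δ         0.003079   0.009236  -0.009236  -0.009236
  eq          0.8132     0.6012     0.9657    0.02969
  solve Keq expr → x = -0.003079; check Q = 1.3340e-04
Then remove 0.1627 M of G.
Step 3:
                   G          X          B          A
  init        0.6505     0.6012     0.9657    0.02969
  Δ       6.5759e-04   0.001973  -0.001973  -0.001973
  eq          0.6511     0.6032     0.9637    0.02772
  solve Keq expr → x = -6.5759e-04; check Q = 1.3340e-04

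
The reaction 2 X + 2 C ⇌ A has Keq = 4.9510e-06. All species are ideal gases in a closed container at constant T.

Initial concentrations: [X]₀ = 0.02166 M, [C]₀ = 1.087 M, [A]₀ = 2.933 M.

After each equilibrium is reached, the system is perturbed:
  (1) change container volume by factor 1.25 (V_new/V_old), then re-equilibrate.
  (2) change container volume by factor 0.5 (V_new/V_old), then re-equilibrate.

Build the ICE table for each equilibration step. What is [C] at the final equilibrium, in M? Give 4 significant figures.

Q₀ = 5291 vs Keq = 4.9510e-06 ⇒ Q>K, reverse
Step 1:
                   X          C          A
  I          0.02166      1.087      2.933
  C             5.85       5.85     -2.925
  E            5.871      6.937   0.008212
  solve Keq expr → x = -2.925; check Q = 4.9510e-06
Then change container volume by factor 1.25 (V_new/V_old).
Step 2:
                   X          C          A
  I            4.697      5.549    0.00657
  C         0.006378   0.006378  -0.003189
  E            4.703      5.556    0.00338
  solve Keq expr → x = -0.003189; check Q = 4.9510e-06
Then change container volume by factor 0.5 (V_new/V_old).
Step 3:
                   X          C          A
  I            9.407      11.11   0.006761
  C         -0.09085   -0.09085    0.04542
  E            9.316      11.02    0.05218
  solve Keq expr → x = 0.04542; check Q = 4.9510e-06

[C]_eq = 11.02 M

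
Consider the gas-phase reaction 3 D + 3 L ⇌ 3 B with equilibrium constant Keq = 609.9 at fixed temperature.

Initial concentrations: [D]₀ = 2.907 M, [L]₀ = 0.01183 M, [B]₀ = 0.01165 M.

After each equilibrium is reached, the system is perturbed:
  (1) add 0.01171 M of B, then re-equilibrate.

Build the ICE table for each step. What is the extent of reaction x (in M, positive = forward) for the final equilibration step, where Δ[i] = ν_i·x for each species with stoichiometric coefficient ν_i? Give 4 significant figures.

Q₀ = 0.03888 vs Keq = 609.9 ⇒ Q<K, forward
Step 1:
                  D         L         B
  init        2.907   0.01183   0.01165
  Δ        -0.01091  -0.01091   0.01091
  eq          2.896 9.1862e-04   0.02256
  solve Keq expr → x = 0.003637; check Q = 609.9
Then add 0.01171 M of B.
Step 2:
                  D         L         B
  init        2.896 9.1862e-04   0.03427
  Δ       4.5793e-04 4.5793e-04 -4.5793e-04
  eq          2.897  0.001377   0.03381
  solve Keq expr → x = -1.5264e-04; check Q = 609.9

x = -1.5264e-04 M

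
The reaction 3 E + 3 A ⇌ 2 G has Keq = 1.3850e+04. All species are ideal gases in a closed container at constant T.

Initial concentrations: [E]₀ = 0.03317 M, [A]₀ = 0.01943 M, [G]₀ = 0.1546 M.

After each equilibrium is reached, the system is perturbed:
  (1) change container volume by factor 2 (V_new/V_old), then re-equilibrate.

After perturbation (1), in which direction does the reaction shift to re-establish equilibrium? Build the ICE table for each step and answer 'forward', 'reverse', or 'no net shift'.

Q₀ = 8.9282e+07 vs Keq = 1.3850e+04 ⇒ Q>K, reverse
Step 1:
                    E           A           G
  Initial     0.03317     0.01943      0.1546
  Change      0.07092     0.07092    -0.04728
  Equil        0.1041     0.09035      0.1073
  solve Keq expr → x = -0.02364; check Q = 1.3850e+04
Then change container volume by factor 2 (V_new/V_old).
Step 2:
                    E           A           G
  Initial     0.05204     0.04517     0.05366
  Change      0.02105     0.02105    -0.01403
  Equil       0.07309     0.06622     0.03963
  solve Keq expr → x = -0.007016; check Q = 1.3850e+04

Direction: reverse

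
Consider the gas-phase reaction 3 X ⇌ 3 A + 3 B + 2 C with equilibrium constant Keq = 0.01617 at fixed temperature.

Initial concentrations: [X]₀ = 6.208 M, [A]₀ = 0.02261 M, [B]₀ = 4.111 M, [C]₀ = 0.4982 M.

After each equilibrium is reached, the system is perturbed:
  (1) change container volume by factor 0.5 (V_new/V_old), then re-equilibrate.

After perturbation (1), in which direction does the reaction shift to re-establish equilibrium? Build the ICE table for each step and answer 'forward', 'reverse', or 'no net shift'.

Direction: reverse

Q₀ = 8.3310e-07 vs Keq = 0.01617 ⇒ Q<K, forward
Step 1:
                    X           A           B           C
  I             6.208     0.02261       4.111      0.4982
  C            -0.376       0.376       0.376      0.2506
  E             5.832      0.3986       4.487      0.7488
  solve Keq expr → x = 0.1253; check Q = 0.01617
Then change container volume by factor 0.5 (V_new/V_old).
Step 2:
                    X           A           B           C
  I             11.66      0.7972       8.974       1.498
  C            0.4741     -0.4741     -0.4741      -0.316
  E             12.14      0.3231         8.5       1.182
  solve Keq expr → x = -0.158; check Q = 0.01617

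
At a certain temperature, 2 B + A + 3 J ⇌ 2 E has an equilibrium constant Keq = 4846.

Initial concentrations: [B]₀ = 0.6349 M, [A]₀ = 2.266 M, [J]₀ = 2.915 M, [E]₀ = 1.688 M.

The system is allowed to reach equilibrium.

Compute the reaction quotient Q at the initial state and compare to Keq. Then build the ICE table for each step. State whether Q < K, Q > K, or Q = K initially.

Q₀ = 0.1259; Q < K (proceeds forward)

Q₀ = 0.1259 vs Keq = 4846 ⇒ Q<K, forward
Step 1:
                   B          A          J          E
  init        0.6349      2.266      2.915      1.688
  Δ          -0.6263    -0.3132    -0.9395     0.6263
  eq        0.008568      1.953      1.976      2.314
  solve Keq expr → x = 0.3132; check Q = 4846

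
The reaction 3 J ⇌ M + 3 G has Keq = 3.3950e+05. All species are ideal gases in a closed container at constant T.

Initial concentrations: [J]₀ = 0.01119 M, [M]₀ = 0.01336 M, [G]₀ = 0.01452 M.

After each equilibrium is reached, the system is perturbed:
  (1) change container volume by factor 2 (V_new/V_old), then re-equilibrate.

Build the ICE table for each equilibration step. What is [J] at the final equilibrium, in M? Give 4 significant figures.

Q₀ = 0.02919 vs Keq = 3.3950e+05 ⇒ Q<K, forward
Step 1:
                  J         M         G
  init      0.01119   0.01336   0.01452
  Δ         -0.0111  0.003698    0.0111
  eq      9.4523e-05   0.01706   0.02562
  solve Keq expr → x = 0.003698; check Q = 3.3950e+05
Then change container volume by factor 2 (V_new/V_old).
Step 2:
                  J         M         G
  init    4.7261e-05  0.008529   0.01281
  Δ       -9.7168e-06 3.2389e-06 9.7168e-06
  eq      3.7545e-05  0.008532   0.01282
  solve Keq expr → x = 3.2389e-06; check Q = 3.3950e+05

[J]_eq = 3.7545e-05 M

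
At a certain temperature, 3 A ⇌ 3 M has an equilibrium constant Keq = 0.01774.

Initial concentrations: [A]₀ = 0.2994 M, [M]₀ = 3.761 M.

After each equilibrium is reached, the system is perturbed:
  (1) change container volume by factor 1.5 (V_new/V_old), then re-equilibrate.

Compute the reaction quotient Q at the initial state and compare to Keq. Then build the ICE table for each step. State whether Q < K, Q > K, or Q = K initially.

Q₀ = 1982 vs Keq = 0.01774 ⇒ Q>K, reverse
Step 1:
                    A           M
  init         0.2994       3.761
  Δ             2.921      -2.921
  eq             3.22      0.8399
  solve Keq expr → x = -0.9737; check Q = 0.01774
Then change container volume by factor 1.5 (V_new/V_old).
Step 2:
                    A           M
  init          2.147      0.5599
  Δ                 0           0
  eq            2.147      0.5599
  solve Keq expr → x = 0; check Q = 0.01774

Q₀ = 1982; Q > K (proceeds reverse)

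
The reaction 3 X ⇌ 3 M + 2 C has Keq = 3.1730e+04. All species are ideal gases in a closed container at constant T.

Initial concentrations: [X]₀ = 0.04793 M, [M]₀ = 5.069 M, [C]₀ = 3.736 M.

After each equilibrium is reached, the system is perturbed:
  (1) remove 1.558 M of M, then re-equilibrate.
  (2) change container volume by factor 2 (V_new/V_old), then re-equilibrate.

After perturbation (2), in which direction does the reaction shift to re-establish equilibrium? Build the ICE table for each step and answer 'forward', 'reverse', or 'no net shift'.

Direction: forward

Q₀ = 1.6510e+07 vs Keq = 3.1730e+04 ⇒ Q>K, reverse
Step 1:
                   X          M          C
  I          0.04793      5.069      3.736
  C           0.3015    -0.3015     -0.201
  E           0.3495      4.767      3.535
  solve Keq expr → x = -0.1005; check Q = 3.1730e+04
Then remove 1.558 M of M.
Step 2:
                   X          M          C
  I           0.3495      3.209      3.535
  C          -0.1035     0.1035    0.06898
  E            0.246      3.313      3.604
  solve Keq expr → x = 0.03449; check Q = 3.1730e+04
Then change container volume by factor 2 (V_new/V_old).
Step 3:
                   X          M          C
  I            0.123      1.656      1.802
  C         -0.04268    0.04268    0.02845
  E          0.08031      1.699       1.83
  solve Keq expr → x = 0.01423; check Q = 3.1730e+04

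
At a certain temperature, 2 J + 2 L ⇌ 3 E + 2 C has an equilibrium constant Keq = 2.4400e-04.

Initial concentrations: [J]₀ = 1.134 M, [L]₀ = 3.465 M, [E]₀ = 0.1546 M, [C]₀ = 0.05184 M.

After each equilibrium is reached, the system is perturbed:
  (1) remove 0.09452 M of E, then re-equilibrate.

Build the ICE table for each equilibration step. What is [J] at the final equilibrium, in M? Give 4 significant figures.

[J]_eq = 0.9452 M

Q₀ = 6.4317e-07 vs Keq = 2.4400e-04 ⇒ Q<K, forward
Step 1:
                    J           L           E           C
  init          1.134       3.465      0.1546     0.05184
  Δ           -0.1563     -0.1563      0.2345      0.1563
  eq           0.9777       3.309      0.3891      0.2082
  solve Keq expr → x = 0.07817; check Q = 2.4400e-04
Then remove 0.09452 M of E.
Step 2:
                    J           L           E           C
  init         0.9777       3.309      0.2946      0.2082
  Δ          -0.03241    -0.03241     0.04862     0.03241
  eq           0.9452       3.276      0.3432      0.2406
  solve Keq expr → x = 0.01621; check Q = 2.4400e-04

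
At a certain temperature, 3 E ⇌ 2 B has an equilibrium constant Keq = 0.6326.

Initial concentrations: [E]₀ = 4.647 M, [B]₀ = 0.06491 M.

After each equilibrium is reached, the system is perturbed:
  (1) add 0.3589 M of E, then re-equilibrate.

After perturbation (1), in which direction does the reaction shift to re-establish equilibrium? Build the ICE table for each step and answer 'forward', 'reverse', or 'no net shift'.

Q₀ = 4.1986e-05 vs Keq = 0.6326 ⇒ Q<K, forward
Step 1:
                  E         B
  init        4.647   0.06491
  Δ          -2.828     1.886
  eq          1.819     1.951
  solve Keq expr → x = 0.9428; check Q = 0.6326
Then add 0.3589 M of E.
Step 2:
                  E         B
  init        2.177     1.951
  Δ         -0.2548    0.1699
  eq          1.923      2.12
  solve Keq expr → x = 0.08493; check Q = 0.6326

Direction: forward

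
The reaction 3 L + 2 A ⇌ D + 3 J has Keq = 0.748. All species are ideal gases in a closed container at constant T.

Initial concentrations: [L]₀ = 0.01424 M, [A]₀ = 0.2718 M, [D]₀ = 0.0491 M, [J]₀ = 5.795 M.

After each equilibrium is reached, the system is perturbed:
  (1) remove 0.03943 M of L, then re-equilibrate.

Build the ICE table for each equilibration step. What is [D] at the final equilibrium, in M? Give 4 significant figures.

[D]_eq = 1.0349e-06 M

Q₀ = 4.4793e+07 vs Keq = 0.748 ⇒ Q>K, reverse
Step 1:
                   L          A          D          J
  Initial    0.01424     0.2718     0.0491      5.795
  Change      0.1473     0.0982    -0.0491    -0.1473
  Equil       0.1615       0.37 2.3958e-06      5.648
  solve Keq expr → x = -0.0491; check Q = 0.748
Then remove 0.03943 M of L.
Step 2:
                   L          A          D          J
  Initial     0.1221       0.37 2.3958e-06      5.648
  Change  4.0828e-06 2.7219e-06 -1.3609e-06 -4.0828e-06
  Equil       0.1221       0.37 1.0349e-06      5.648
  solve Keq expr → x = -1.3609e-06; check Q = 0.748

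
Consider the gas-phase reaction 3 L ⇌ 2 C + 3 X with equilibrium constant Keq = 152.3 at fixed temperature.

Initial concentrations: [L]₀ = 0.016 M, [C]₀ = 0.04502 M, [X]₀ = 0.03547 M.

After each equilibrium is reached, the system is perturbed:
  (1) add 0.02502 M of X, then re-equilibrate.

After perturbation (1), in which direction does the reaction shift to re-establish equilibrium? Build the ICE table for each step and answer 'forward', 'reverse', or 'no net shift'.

Direction: reverse

Q₀ = 0.02208 vs Keq = 152.3 ⇒ Q<K, forward
Step 1:
                    L           C           X
  init          0.016     0.04502     0.03547
  Δ          -0.01465    0.009764     0.01465
  eq         0.001354     0.05478     0.05012
  solve Keq expr → x = 0.004882; check Q = 152.3
Then add 0.02502 M of X.
Step 2:
                    L           C           X
  init       0.001354     0.05478     0.07514
  Δ        6.4773e-04 -4.3182e-04 -6.4773e-04
  eq         0.002001     0.05435     0.07449
  solve Keq expr → x = -2.1591e-04; check Q = 152.3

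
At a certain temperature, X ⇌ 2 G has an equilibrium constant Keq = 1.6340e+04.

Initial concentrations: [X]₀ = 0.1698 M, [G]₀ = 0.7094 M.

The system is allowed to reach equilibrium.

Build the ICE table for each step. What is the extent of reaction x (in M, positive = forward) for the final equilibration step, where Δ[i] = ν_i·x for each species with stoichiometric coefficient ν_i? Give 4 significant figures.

x = 0.1697 M

Q₀ = 2.964 vs Keq = 1.6340e+04 ⇒ Q<K, forward
Step 1:
                  X         G
  Initial    0.1698    0.7094
  Change    -0.1697    0.3395
  Equil   6.7327e-05     1.049
  solve Keq expr → x = 0.1697; check Q = 1.6340e+04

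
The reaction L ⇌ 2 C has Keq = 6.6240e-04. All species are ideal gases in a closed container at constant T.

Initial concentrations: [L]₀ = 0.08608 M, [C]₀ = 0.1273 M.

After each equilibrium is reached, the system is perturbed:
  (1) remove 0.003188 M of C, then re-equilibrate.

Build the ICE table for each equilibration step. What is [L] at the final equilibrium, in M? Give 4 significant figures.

[L]_eq = 0.1433 M

Q₀ = 0.1883 vs Keq = 6.6240e-04 ⇒ Q>K, reverse
Step 1:
                  L         C
  I         0.08608    0.1273
  C         0.05875   -0.1175
  E          0.1448  0.009795
  solve Keq expr → x = -0.05875; check Q = 6.6240e-04
Then remove 0.003188 M of C.
Step 2:
                  L         C
  I          0.1448  0.006607
  C       -0.001567  0.003135
  E          0.1433  0.009742
  solve Keq expr → x = 0.001567; check Q = 6.6240e-04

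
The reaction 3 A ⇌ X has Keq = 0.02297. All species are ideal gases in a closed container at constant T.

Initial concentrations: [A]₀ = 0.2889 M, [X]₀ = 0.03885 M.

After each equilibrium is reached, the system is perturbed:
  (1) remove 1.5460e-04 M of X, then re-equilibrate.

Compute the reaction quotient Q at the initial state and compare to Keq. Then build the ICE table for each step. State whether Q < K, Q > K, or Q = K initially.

Q₀ = 1.611 vs Keq = 0.02297 ⇒ Q>K, reverse
Step 1:
                   A          X
  init        0.2889    0.03885
  Δ           0.1121   -0.03737
  eq           0.401   0.001481
  solve Keq expr → x = -0.03737; check Q = 0.02297
Then remove 1.5460e-04 M of X.
Step 2:
                   A          X
  init         0.401   0.001327
  Δ       -4.4889e-04 1.4963e-04
  eq          0.4006   0.001476
  solve Keq expr → x = 1.4963e-04; check Q = 0.02297

Q₀ = 1.611; Q > K (proceeds reverse)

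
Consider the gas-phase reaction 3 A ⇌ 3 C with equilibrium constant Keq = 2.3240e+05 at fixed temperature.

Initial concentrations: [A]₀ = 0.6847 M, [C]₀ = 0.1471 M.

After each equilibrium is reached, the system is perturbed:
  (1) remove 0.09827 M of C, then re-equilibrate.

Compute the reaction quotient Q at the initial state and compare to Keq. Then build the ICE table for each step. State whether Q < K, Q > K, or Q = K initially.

Q₀ = 0.009916 vs Keq = 2.3240e+05 ⇒ Q<K, forward
Step 1:
                   A          C
  I           0.6847     0.1471
  C          -0.6714     0.6714
  E          0.01331     0.8185
  solve Keq expr → x = 0.2238; check Q = 2.3240e+05
Then remove 0.09827 M of C.
Step 2:
                   A          C
  I          0.01331     0.7202
  C        -0.001573   0.001573
  E          0.01174     0.7218
  solve Keq expr → x = 5.2426e-04; check Q = 2.3240e+05

Q₀ = 0.009916; Q < K (proceeds forward)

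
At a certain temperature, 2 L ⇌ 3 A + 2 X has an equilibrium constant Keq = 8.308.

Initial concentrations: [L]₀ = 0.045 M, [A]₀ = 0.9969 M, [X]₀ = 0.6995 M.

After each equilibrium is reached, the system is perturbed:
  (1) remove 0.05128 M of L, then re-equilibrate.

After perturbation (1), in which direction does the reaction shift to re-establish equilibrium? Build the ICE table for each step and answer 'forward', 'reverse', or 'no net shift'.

Direction: reverse

Q₀ = 239.4 vs Keq = 8.308 ⇒ Q>K, reverse
Step 1:
                   L          A          X
  Initial      0.045     0.9969     0.6995
  Change      0.1101    -0.1652    -0.1101
  Equil       0.1551     0.8317     0.5894
  solve Keq expr → x = -0.05505; check Q = 8.308
Then remove 0.05128 M of L.
Step 2:
                   L          A          X
  Initial     0.1038     0.8317     0.5894
  Change     0.03098   -0.04647   -0.03098
  Equil       0.1348     0.7853     0.5584
  solve Keq expr → x = -0.01549; check Q = 8.308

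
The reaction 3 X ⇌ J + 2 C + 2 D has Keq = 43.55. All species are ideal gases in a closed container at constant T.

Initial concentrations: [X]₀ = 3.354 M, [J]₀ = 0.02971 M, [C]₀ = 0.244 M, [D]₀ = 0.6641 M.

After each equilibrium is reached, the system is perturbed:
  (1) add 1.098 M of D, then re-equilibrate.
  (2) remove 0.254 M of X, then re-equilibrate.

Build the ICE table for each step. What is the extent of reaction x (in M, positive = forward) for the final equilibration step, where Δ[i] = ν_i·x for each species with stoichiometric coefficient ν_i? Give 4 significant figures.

x = -0.05827 M

Q₀ = 2.0676e-05 vs Keq = 43.55 ⇒ Q<K, forward
Step 1:
                   X          J          C          D
  Initial      3.354    0.02971      0.244     0.6641
  Change      -2.586     0.8621      1.724      1.724
  Equil       0.7677     0.8918      1.968      2.388
  solve Keq expr → x = 0.8621; check Q = 43.55
Then add 1.098 M of D.
Step 2:
                   X          J          C          D
  Initial     0.7677     0.8918      1.968      3.486
  Change      0.1502   -0.05006    -0.1001    -0.1001
  Equil       0.9179     0.8417      1.868      3.386
  solve Keq expr → x = -0.05006; check Q = 43.55
Then remove 0.254 M of X.
Step 3:
                   X          J          C          D
  Initial     0.6639     0.8417      1.868      3.386
  Change      0.1748   -0.05827    -0.1165    -0.1165
  Equil       0.8387     0.7835      1.752       3.27
  solve Keq expr → x = -0.05827; check Q = 43.55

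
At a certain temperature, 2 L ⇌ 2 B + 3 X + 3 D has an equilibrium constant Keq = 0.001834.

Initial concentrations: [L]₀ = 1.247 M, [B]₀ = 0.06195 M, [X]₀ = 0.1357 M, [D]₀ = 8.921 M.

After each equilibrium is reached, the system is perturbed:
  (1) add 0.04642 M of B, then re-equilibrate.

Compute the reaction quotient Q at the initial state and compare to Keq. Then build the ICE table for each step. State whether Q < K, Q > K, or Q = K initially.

Q₀ = 0.004379 vs Keq = 0.001834 ⇒ Q>K, reverse
Step 1:
                    L           B           X           D
  init          1.247     0.06195      0.1357       8.921
  Δ           0.01184    -0.01184    -0.01777    -0.01777
  eq            1.259     0.05011      0.1179       8.903
  solve Keq expr → x = -0.005922; check Q = 0.001834
Then add 0.04642 M of B.
Step 2:
                    L           B           X           D
  init          1.259     0.09653      0.1179       8.903
  Δ           0.01904    -0.01904    -0.02857    -0.02857
  eq            1.278     0.07748     0.08937       8.875
  solve Keq expr → x = -0.009522; check Q = 0.001834

Q₀ = 0.004379; Q > K (proceeds reverse)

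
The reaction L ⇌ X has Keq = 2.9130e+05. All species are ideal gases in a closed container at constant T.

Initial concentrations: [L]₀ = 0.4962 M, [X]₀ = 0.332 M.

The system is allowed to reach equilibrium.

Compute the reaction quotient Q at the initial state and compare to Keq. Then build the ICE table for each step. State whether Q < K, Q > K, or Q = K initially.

Q₀ = 0.6691 vs Keq = 2.9130e+05 ⇒ Q<K, forward
Step 1:
                    L           X
  init         0.4962       0.332
  Δ           -0.4962      0.4962
  eq       2.8431e-06      0.8282
  solve Keq expr → x = 0.4962; check Q = 2.9130e+05

Q₀ = 0.6691; Q < K (proceeds forward)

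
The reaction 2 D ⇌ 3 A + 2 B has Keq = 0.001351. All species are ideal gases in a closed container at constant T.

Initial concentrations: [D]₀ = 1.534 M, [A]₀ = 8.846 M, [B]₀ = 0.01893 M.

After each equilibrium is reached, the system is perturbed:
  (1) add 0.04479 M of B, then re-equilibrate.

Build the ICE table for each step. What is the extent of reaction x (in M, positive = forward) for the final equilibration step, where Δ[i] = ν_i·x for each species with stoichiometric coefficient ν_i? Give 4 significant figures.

x = -0.02235 M

Q₀ = 0.1054 vs Keq = 0.001351 ⇒ Q>K, reverse
Step 1:
                  D         A         B
  init        1.534     8.846   0.01893
  Δ         0.01675  -0.02513  -0.01675
  eq          1.551     8.821  0.002176
  solve Keq expr → x = -0.008377; check Q = 0.001351
Then add 0.04479 M of B.
Step 2:
                  D         A         B
  init        1.551     8.821   0.04697
  Δ          0.0447  -0.06705   -0.0447
  eq          1.595     8.754  0.002264
  solve Keq expr → x = -0.02235; check Q = 0.001351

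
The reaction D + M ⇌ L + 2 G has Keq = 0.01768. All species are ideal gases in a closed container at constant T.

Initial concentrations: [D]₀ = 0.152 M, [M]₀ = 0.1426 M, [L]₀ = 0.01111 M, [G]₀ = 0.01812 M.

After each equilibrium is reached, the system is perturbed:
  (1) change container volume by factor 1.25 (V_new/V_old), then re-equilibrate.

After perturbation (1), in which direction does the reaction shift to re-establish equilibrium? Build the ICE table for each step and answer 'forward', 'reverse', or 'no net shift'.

Direction: forward

Q₀ = 1.6829e-04 vs Keq = 0.01768 ⇒ Q<K, forward
Step 1:
                   D          M          L          G
  Initial      0.152     0.1426    0.01111    0.01812
  Change    -0.02965   -0.02965    0.02965     0.0593
  Equil       0.1223     0.1129    0.04076    0.07742
  solve Keq expr → x = 0.02965; check Q = 0.01768
Then change container volume by factor 1.25 (V_new/V_old).
Step 2:
                   D          M          L          G
  Initial    0.09788    0.09036    0.03261    0.06194
  Change   -0.001959  -0.001959   0.001959   0.003918
  Equil      0.09592     0.0884    0.03457    0.06586
  solve Keq expr → x = 0.001959; check Q = 0.01768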